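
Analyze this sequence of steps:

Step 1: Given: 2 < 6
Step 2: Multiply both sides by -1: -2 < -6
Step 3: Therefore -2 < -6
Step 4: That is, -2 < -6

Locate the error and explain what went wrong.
Step 2: Multiply both sides by -1: -2 < -6

Step 2 multiplies both sides by -1 but fails to reverse the inequality sign. When multiplying (or dividing) an inequality by a negative number, the direction must be reversed. Since 2 < 6, we should get -2 > -6, i.e., -2 > -6.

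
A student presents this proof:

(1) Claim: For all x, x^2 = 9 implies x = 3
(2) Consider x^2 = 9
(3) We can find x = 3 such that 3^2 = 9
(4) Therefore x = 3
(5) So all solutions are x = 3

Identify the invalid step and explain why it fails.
Step 4: Therefore x = 3

Step 4 incorrectly concludes that x = 3 is the only solution. The proof shows that x = 3 is A solution (existence), but does not show it is the ONLY solution (uniqueness). In fact, x = -3 is also a solution since (-3)^2 = 9. Finding one solution doesn't prove there are no others.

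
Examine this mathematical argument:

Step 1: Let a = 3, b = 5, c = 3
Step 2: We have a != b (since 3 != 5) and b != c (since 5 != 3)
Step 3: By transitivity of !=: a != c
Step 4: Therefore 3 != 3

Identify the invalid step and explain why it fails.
Step 3: By transitivity of !=: a != c

Step 3 incorrectly applies transitivity to the '!=' relation. Transitivity states: if a R b and b R c, then a R c. However, '!=' is not transitive. Counterexample: 3 != 5 and 5 != 3, but 3 = 3 (both equal 3). Transitivity holds for relations like <, <=, =, but not for !=.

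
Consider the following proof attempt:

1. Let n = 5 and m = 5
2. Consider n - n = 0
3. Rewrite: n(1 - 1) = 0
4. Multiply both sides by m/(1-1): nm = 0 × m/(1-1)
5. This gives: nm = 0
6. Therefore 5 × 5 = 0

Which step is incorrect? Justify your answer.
Step 4: Multiply both sides by m/(1-1): nm = 0 × m/(1-1)

Step 4 multiplies both sides by m/(1-1). However, 1-1 = 0, so this is multiplication by m/0, which is undefined. We cannot multiply by an undefined expression.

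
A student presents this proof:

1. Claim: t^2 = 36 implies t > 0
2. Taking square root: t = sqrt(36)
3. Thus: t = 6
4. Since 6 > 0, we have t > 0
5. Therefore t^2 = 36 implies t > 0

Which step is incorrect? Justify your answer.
Step 2: Taking square root: t = sqrt(36)

Step 2 takes the square root and assumes the positive root only. The equation t^2 = 36 actually has two solutions: t = 6 and t = -6. The proof silently assumes t > 0 without justification, then uses this assumption to conclude t > 0, which is circular. The counterexample t = -6 shows the claim is false.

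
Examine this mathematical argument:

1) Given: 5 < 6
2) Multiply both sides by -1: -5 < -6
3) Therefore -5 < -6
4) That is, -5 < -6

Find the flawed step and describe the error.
Step 2: Multiply both sides by -1: -5 < -6

Step 2 multiplies both sides by -1 but fails to reverse the inequality sign. When multiplying (or dividing) an inequality by a negative number, the direction must be reversed. Since 5 < 6, we should get -5 > -6, i.e., -5 > -6.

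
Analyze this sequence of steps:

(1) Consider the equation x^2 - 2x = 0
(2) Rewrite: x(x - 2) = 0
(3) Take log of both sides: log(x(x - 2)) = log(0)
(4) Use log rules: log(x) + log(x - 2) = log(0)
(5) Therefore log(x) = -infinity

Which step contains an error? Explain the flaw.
Step 3: Take log of both sides: log(x(x - 2)) = log(0)

Step 3 takes the logarithm of both sides, resulting in log(0) on the right side. The logarithm is only defined for positive numbers; log(0) is undefined (approaches negative infinity). This operation is invalid.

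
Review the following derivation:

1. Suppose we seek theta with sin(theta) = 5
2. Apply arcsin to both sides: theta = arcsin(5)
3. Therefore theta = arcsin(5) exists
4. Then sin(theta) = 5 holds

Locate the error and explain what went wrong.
Step 2: Apply arcsin to both sides: theta = arcsin(5)

Step 2 applies arcsin to 5. However, arcsin(x) is only defined for x in [-1, 1] because sin(theta) can only produce values in that range. Since |5| > 1, arcsin(5) is undefined. There is no angle whose sine equals 5.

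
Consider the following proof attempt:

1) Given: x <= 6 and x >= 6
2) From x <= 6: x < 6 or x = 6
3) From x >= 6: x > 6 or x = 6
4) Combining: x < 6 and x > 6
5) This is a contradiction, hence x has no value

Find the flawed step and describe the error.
Step 4: Combining: x < 6 and x > 6

Step 4 incorrectly combines the conditions. From x <= 6 and x >= 6, the intersection is x = 6. The error treats the 'or' cases as 'and' requirements. The correct conclusion is that x = 6 is the unique solution, not that no solution exists.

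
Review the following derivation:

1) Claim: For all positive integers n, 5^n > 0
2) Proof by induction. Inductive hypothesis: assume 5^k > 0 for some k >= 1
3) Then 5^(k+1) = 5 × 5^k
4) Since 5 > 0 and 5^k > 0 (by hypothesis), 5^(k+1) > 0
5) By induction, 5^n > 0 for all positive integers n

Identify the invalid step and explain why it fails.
Step 5: By induction, 5^n > 0 for all positive integers n

Step 5 concludes the proof by induction, but no base case was ever established. A valid induction proof requires: (1) a base case proving 5^1 > 0, and (2) an inductive step showing IF 5^k > 0 THEN 5^(k+1) > 0. Steps 2-4 correctly establish the inductive step, but without the base case the conclusion in step 5 does not follow.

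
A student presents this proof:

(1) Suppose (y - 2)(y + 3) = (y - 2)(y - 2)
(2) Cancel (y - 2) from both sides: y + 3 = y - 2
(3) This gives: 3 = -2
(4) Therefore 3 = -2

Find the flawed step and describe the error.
Step 2: Cancel (y - 2) from both sides: y + 3 = y - 2

Step 2 cancels (y - 2) from both sides. This is only valid if (y - 2) ≠ 0, i.e., y ≠ 2. When y = 2, both sides equal zero regardless of the other factors. The correct approach requires considering y = 2 as a separate case.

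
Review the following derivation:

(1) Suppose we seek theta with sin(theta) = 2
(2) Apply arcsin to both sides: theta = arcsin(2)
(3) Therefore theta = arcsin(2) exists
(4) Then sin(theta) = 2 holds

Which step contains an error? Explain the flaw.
Step 2: Apply arcsin to both sides: theta = arcsin(2)

Step 2 applies arcsin to 2. However, arcsin(x) is only defined for x in [-1, 1] because sin(theta) can only produce values in that range. Since |2| > 1, arcsin(2) is undefined. There is no angle whose sine equals 2.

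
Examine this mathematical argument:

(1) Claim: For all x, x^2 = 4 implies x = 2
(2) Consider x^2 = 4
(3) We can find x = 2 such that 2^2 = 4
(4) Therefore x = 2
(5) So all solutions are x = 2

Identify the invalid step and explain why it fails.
Step 4: Therefore x = 2

Step 4 incorrectly concludes that x = 2 is the only solution. The proof shows that x = 2 is A solution (existence), but does not show it is the ONLY solution (uniqueness). In fact, x = -2 is also a solution since (-2)^2 = 4. Finding one solution doesn't prove there are no others.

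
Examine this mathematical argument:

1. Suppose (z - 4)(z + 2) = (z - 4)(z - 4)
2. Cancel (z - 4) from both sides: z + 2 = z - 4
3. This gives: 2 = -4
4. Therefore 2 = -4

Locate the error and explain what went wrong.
Step 2: Cancel (z - 4) from both sides: z + 2 = z - 4

Step 2 cancels (z - 4) from both sides. This is only valid if (z - 4) ≠ 0, i.e., z ≠ 4. When z = 4, both sides equal zero regardless of the other factors. The correct approach requires considering z = 4 as a separate case.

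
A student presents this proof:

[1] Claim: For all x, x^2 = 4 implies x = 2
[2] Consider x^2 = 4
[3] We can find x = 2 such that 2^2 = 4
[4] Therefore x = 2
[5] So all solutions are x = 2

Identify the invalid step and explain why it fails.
Step 4: Therefore x = 2

Step 4 incorrectly concludes that x = 2 is the only solution. The proof shows that x = 2 is A solution (existence), but does not show it is the ONLY solution (uniqueness). In fact, x = -2 is also a solution since (-2)^2 = 4. Finding one solution doesn't prove there are no others.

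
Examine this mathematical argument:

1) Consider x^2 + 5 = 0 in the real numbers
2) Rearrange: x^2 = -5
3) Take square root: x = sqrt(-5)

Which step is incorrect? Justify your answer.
Step 3: Take square root: x = sqrt(-5)

Step 3 takes the square root of -5, which is negative. In the real number system, the square root of a negative number is undefined. The equation x^2 + 5 = 0 has no real solutions. Square roots of negative numbers only exist in the complex numbers.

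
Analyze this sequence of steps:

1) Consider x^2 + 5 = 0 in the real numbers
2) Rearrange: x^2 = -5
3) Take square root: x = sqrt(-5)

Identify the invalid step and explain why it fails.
Step 3: Take square root: x = sqrt(-5)

Step 3 takes the square root of -5, which is negative. In the real number system, the square root of a negative number is undefined. The equation x^2 + 5 = 0 has no real solutions. Square roots of negative numbers only exist in the complex numbers.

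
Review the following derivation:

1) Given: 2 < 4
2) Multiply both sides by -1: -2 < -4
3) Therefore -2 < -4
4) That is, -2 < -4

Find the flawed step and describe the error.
Step 2: Multiply both sides by -1: -2 < -4

Step 2 multiplies both sides by -1 but fails to reverse the inequality sign. When multiplying (or dividing) an inequality by a negative number, the direction must be reversed. Since 2 < 4, we should get -2 > -4, i.e., -2 > -4.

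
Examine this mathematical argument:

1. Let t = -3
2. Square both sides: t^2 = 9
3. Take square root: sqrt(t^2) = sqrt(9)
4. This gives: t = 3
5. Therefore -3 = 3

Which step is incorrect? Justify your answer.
Step 4: This gives: t = 3

Step 4 incorrectly states that sqrt(t^2) = t. The correct identity is sqrt(t^2) = |t|. Since t = -3 < 0, we have sqrt(t^2) = |-3| = 3, not t = -3.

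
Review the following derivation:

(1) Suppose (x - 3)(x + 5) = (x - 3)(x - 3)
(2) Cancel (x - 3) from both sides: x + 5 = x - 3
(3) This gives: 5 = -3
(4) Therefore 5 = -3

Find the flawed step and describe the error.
Step 2: Cancel (x - 3) from both sides: x + 5 = x - 3

Step 2 cancels (x - 3) from both sides. This is only valid if (x - 3) ≠ 0, i.e., x ≠ 3. When x = 3, both sides equal zero regardless of the other factors. The correct approach requires considering x = 3 as a separate case.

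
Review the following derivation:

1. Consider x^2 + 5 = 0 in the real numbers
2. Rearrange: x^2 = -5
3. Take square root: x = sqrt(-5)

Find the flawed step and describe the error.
Step 3: Take square root: x = sqrt(-5)

Step 3 takes the square root of -5, which is negative. In the real number system, the square root of a negative number is undefined. The equation x^2 + 5 = 0 has no real solutions. Square roots of negative numbers only exist in the complex numbers.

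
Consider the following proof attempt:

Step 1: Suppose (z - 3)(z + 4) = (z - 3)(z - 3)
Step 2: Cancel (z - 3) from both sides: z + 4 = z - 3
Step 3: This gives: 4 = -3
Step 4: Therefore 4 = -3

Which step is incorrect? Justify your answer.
Step 2: Cancel (z - 3) from both sides: z + 4 = z - 3

Step 2 cancels (z - 3) from both sides. This is only valid if (z - 3) ≠ 0, i.e., z ≠ 3. When z = 3, both sides equal zero regardless of the other factors. The correct approach requires considering z = 3 as a separate case.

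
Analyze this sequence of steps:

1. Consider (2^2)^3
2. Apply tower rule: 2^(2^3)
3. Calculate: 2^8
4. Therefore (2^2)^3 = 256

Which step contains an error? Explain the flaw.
Step 2: Apply tower rule: 2^(2^3)

Step 2 incorrectly states that (a^b)^c = a^(b^c). The correct rule is (a^b)^c = a^(b×c). The actual value is (2^2)^3 = 2^6 = 64, not 2^8 = 256.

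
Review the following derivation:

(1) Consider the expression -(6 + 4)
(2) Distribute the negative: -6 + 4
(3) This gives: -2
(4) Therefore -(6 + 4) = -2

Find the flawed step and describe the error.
Step 2: Distribute the negative: -6 + 4

Step 2 incorrectly distributes the negative sign. The correct distribution is -(6 + 4) = -6 - 4 = -10. The negative must be applied to both terms, not just the first. The error treats -(6 + 4) as -6 + 4, which equals -2 instead of -10.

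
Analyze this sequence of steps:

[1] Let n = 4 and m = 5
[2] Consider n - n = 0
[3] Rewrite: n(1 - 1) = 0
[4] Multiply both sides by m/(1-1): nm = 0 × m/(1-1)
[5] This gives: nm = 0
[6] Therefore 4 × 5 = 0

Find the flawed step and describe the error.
Step 4: Multiply both sides by m/(1-1): nm = 0 × m/(1-1)

Step 4 multiplies both sides by m/(1-1). However, 1-1 = 0, so this is multiplication by m/0, which is undefined. We cannot multiply by an undefined expression.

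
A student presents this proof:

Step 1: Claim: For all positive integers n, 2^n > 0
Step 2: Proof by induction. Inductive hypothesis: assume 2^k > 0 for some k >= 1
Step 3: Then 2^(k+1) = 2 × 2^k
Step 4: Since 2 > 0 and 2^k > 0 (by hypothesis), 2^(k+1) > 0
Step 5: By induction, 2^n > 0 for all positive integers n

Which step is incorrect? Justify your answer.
Step 5: By induction, 2^n > 0 for all positive integers n

Step 5 concludes the proof by induction, but no base case was ever established. A valid induction proof requires: (1) a base case proving 2^1 > 0, and (2) an inductive step showing IF 2^k > 0 THEN 2^(k+1) > 0. Steps 2-4 correctly establish the inductive step, but without the base case the conclusion in step 5 does not follow.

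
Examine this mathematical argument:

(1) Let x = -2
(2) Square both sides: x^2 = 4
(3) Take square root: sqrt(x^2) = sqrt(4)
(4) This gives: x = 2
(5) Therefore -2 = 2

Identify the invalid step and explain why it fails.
Step 4: This gives: x = 2

Step 4 incorrectly states that sqrt(x^2) = x. The correct identity is sqrt(x^2) = |x|. Since x = -2 < 0, we have sqrt(x^2) = |-2| = 2, not x = -2.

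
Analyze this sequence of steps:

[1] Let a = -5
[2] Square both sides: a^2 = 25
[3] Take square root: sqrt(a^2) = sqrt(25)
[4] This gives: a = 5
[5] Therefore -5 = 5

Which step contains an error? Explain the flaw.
Step 4: This gives: a = 5

Step 4 incorrectly states that sqrt(a^2) = a. The correct identity is sqrt(a^2) = |a|. Since a = -5 < 0, we have sqrt(a^2) = |-5| = 5, not a = -5.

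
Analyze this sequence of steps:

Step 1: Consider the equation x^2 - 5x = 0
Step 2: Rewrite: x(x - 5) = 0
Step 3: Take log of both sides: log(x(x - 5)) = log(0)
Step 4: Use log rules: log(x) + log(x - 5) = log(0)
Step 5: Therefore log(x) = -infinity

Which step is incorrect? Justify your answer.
Step 3: Take log of both sides: log(x(x - 5)) = log(0)

Step 3 takes the logarithm of both sides, resulting in log(0) on the right side. The logarithm is only defined for positive numbers; log(0) is undefined (approaches negative infinity). This operation is invalid.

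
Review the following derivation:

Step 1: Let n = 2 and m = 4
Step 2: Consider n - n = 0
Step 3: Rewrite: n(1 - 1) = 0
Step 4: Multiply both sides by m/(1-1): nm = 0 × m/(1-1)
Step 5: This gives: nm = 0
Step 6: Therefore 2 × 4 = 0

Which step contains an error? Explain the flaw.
Step 4: Multiply both sides by m/(1-1): nm = 0 × m/(1-1)

Step 4 multiplies both sides by m/(1-1). However, 1-1 = 0, so this is multiplication by m/0, which is undefined. We cannot multiply by an undefined expression.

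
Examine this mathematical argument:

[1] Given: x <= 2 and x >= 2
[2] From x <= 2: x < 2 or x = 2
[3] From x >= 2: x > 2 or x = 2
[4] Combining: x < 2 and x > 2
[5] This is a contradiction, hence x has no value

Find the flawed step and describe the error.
Step 4: Combining: x < 2 and x > 2

Step 4 incorrectly combines the conditions. From x <= 2 and x >= 2, the intersection is x = 2. The error treats the 'or' cases as 'and' requirements. The correct conclusion is that x = 2 is the unique solution, not that no solution exists.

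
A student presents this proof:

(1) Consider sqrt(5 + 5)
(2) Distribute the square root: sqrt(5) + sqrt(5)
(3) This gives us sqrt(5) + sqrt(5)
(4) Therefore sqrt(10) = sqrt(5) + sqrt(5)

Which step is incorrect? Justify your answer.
Step 2: Distribute the square root: sqrt(5) + sqrt(5)

Step 2 incorrectly 'distributes' the square root over addition. The square root function does not distribute: sqrt(a + b) ≠ sqrt(a) + sqrt(b). In fact, sqrt(5 + 5) = sqrt(10) ≈ 3.1623, while sqrt(5) + sqrt(5) ≈ 4.4721.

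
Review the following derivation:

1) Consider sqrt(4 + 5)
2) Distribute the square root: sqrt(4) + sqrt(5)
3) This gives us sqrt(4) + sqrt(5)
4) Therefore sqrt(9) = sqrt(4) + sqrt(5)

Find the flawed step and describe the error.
Step 2: Distribute the square root: sqrt(4) + sqrt(5)

Step 2 incorrectly 'distributes' the square root over addition. The square root function does not distribute: sqrt(a + b) ≠ sqrt(a) + sqrt(b). In fact, sqrt(4 + 5) = sqrt(9) ≈ 3.0000, while sqrt(4) + sqrt(5) ≈ 4.2361.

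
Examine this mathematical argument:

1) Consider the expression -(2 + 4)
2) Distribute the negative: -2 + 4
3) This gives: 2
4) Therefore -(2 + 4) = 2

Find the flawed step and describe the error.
Step 2: Distribute the negative: -2 + 4

Step 2 incorrectly distributes the negative sign. The correct distribution is -(2 + 4) = -2 - 4 = -6. The negative must be applied to both terms, not just the first. The error treats -(2 + 4) as -2 + 4, which equals 2 instead of -6.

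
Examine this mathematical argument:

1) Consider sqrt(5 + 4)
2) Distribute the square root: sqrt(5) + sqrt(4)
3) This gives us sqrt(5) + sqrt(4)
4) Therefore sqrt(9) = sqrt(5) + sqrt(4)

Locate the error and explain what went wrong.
Step 2: Distribute the square root: sqrt(5) + sqrt(4)

Step 2 incorrectly 'distributes' the square root over addition. The square root function does not distribute: sqrt(a + b) ≠ sqrt(a) + sqrt(b). In fact, sqrt(5 + 4) = sqrt(9) ≈ 3.0000, while sqrt(5) + sqrt(4) ≈ 4.2361.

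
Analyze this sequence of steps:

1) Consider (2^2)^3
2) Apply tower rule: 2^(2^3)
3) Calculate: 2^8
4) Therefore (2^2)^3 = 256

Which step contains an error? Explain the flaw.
Step 2: Apply tower rule: 2^(2^3)

Step 2 incorrectly states that (a^b)^c = a^(b^c). The correct rule is (a^b)^c = a^(b×c). The actual value is (2^2)^3 = 2^6 = 64, not 2^8 = 256.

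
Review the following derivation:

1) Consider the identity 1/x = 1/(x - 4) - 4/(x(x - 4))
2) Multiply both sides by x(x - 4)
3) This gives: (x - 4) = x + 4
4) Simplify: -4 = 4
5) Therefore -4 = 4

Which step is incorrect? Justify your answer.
Step 3: This gives: (x - 4) = x + 4

Step 3 makes a sign error when clearing denominators. Multiplying -4/(x(x - 4)) by x(x - 4) gives -4, not +4. The correct result is (x - 4) = x - 4, which is trivially true, not (x - 4) = x + 4. (Step 1 is a valid identity: 1/(x - 4) - 4/(x(x - 4)) = (x - 4)/(x(x - 4)) = 1/x.)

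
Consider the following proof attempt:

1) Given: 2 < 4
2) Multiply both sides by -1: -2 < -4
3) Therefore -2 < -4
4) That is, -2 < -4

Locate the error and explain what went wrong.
Step 2: Multiply both sides by -1: -2 < -4

Step 2 multiplies both sides by -1 but fails to reverse the inequality sign. When multiplying (or dividing) an inequality by a negative number, the direction must be reversed. Since 2 < 4, we should get -2 > -4, i.e., -2 > -4.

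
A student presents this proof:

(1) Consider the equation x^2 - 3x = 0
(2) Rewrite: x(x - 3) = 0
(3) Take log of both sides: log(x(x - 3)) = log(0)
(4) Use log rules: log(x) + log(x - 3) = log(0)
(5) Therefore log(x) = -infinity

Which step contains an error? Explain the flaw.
Step 3: Take log of both sides: log(x(x - 3)) = log(0)

Step 3 takes the logarithm of both sides, resulting in log(0) on the right side. The logarithm is only defined for positive numbers; log(0) is undefined (approaches negative infinity). This operation is invalid.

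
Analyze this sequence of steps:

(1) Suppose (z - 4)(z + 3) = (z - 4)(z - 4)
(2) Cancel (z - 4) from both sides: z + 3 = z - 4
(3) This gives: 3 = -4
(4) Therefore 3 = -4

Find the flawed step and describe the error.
Step 2: Cancel (z - 4) from both sides: z + 3 = z - 4

Step 2 cancels (z - 4) from both sides. This is only valid if (z - 4) ≠ 0, i.e., z ≠ 4. When z = 4, both sides equal zero regardless of the other factors. The correct approach requires considering z = 4 as a separate case.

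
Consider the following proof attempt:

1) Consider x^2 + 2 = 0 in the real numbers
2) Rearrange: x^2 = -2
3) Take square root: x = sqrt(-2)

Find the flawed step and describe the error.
Step 3: Take square root: x = sqrt(-2)

Step 3 takes the square root of -2, which is negative. In the real number system, the square root of a negative number is undefined. The equation x^2 + 2 = 0 has no real solutions. Square roots of negative numbers only exist in the complex numbers.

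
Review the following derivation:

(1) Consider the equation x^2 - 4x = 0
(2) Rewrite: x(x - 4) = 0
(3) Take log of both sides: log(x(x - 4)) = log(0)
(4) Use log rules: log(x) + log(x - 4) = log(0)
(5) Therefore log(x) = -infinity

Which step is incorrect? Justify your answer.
Step 3: Take log of both sides: log(x(x - 4)) = log(0)

Step 3 takes the logarithm of both sides, resulting in log(0) on the right side. The logarithm is only defined for positive numbers; log(0) is undefined (approaches negative infinity). This operation is invalid.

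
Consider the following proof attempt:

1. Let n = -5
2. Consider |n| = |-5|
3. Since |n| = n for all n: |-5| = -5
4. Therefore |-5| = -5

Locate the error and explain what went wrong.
Step 3: Since |n| = n for all n: |-5| = -5

Step 3 incorrectly states that |n| = n for all n. The correct definition is |n| = n when n >= 0, and |n| = -n when n < 0. Since -5 < 0, we have |-5| = -(-5) = 5, not -5.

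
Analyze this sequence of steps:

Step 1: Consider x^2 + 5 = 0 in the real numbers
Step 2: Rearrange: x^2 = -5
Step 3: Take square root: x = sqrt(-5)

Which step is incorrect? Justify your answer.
Step 3: Take square root: x = sqrt(-5)

Step 3 takes the square root of -5, which is negative. In the real number system, the square root of a negative number is undefined. The equation x^2 + 5 = 0 has no real solutions. Square roots of negative numbers only exist in the complex numbers.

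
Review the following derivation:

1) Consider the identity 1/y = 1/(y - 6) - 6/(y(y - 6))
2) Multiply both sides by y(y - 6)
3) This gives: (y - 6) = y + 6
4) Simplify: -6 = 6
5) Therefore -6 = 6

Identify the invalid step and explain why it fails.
Step 3: This gives: (y - 6) = y + 6

Step 3 makes a sign error when clearing denominators. Multiplying -6/(y(y - 6)) by y(y - 6) gives -6, not +6. The correct result is (y - 6) = y - 6, which is trivially true, not (y - 6) = y + 6. (Step 1 is a valid identity: 1/(y - 6) - 6/(y(y - 6)) = (y - 6)/(y(y - 6)) = 1/y.)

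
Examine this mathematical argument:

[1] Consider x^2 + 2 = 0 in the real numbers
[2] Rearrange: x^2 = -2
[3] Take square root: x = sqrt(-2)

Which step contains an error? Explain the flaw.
Step 3: Take square root: x = sqrt(-2)

Step 3 takes the square root of -2, which is negative. In the real number system, the square root of a negative number is undefined. The equation x^2 + 2 = 0 has no real solutions. Square roots of negative numbers only exist in the complex numbers.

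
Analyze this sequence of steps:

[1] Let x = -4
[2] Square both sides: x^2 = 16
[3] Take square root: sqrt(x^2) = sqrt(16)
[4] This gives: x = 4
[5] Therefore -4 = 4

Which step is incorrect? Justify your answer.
Step 4: This gives: x = 4

Step 4 incorrectly states that sqrt(x^2) = x. The correct identity is sqrt(x^2) = |x|. Since x = -4 < 0, we have sqrt(x^2) = |-4| = 4, not x = -4.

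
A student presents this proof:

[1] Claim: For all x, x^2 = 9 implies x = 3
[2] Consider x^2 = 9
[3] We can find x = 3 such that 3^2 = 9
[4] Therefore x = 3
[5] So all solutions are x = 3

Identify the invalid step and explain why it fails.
Step 4: Therefore x = 3

Step 4 incorrectly concludes that x = 3 is the only solution. The proof shows that x = 3 is A solution (existence), but does not show it is the ONLY solution (uniqueness). In fact, x = -3 is also a solution since (-3)^2 = 9. Finding one solution doesn't prove there are no others.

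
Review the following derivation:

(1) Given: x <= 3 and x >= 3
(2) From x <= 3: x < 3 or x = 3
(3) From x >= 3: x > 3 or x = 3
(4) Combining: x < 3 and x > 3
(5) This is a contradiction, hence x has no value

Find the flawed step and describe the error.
Step 4: Combining: x < 3 and x > 3

Step 4 incorrectly combines the conditions. From x <= 3 and x >= 3, the intersection is x = 3. The error treats the 'or' cases as 'and' requirements. The correct conclusion is that x = 3 is the unique solution, not that no solution exists.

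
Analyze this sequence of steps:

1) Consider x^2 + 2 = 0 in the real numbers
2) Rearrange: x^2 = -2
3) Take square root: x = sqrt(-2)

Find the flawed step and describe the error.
Step 3: Take square root: x = sqrt(-2)

Step 3 takes the square root of -2, which is negative. In the real number system, the square root of a negative number is undefined. The equation x^2 + 2 = 0 has no real solutions. Square roots of negative numbers only exist in the complex numbers.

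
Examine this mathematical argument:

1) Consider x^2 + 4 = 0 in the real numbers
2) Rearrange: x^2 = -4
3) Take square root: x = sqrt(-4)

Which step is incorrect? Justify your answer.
Step 3: Take square root: x = sqrt(-4)

Step 3 takes the square root of -4, which is negative. In the real number system, the square root of a negative number is undefined. The equation x^2 + 4 = 0 has no real solutions. Square roots of negative numbers only exist in the complex numbers.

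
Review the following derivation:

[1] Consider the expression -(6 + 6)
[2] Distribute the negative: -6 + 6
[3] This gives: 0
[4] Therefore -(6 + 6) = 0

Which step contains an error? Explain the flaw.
Step 2: Distribute the negative: -6 + 6

Step 2 incorrectly distributes the negative sign. The correct distribution is -(6 + 6) = -6 - 6 = -12. The negative must be applied to both terms, not just the first. The error treats -(6 + 6) as -6 + 6, which equals 0 instead of -12.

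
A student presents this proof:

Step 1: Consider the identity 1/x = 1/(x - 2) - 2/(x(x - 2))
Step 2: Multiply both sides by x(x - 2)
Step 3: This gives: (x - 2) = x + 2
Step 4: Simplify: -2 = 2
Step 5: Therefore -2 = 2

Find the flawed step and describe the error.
Step 3: This gives: (x - 2) = x + 2

Step 3 makes a sign error when clearing denominators. Multiplying -2/(x(x - 2)) by x(x - 2) gives -2, not +2. The correct result is (x - 2) = x - 2, which is trivially true, not (x - 2) = x + 2. (Step 1 is a valid identity: 1/(x - 2) - 2/(x(x - 2)) = (x - 2)/(x(x - 2)) = 1/x.)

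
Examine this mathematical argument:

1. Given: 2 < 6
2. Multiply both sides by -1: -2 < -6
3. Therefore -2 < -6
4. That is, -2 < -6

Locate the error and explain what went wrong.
Step 2: Multiply both sides by -1: -2 < -6

Step 2 multiplies both sides by -1 but fails to reverse the inequality sign. When multiplying (or dividing) an inequality by a negative number, the direction must be reversed. Since 2 < 6, we should get -2 > -6, i.e., -2 > -6.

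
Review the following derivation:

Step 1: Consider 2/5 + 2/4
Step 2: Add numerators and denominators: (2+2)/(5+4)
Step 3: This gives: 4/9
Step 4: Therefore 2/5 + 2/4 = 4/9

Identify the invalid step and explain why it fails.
Step 2: Add numerators and denominators: (2+2)/(5+4)

Step 2 incorrectly adds fractions by separately adding numerators and denominators. This is wrong. The correct method requires a common denominator: 2/5 + 2/4 = (2×4 + 2×5)/(5×4) = 18/20 = 9/10. The method used gives 4/9, which is different.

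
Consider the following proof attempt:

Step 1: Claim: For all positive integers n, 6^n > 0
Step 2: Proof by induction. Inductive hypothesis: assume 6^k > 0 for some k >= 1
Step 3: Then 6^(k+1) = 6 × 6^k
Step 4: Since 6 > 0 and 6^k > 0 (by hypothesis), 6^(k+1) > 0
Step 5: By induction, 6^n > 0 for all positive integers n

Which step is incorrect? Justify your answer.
Step 5: By induction, 6^n > 0 for all positive integers n

Step 5 concludes the proof by induction, but no base case was ever established. A valid induction proof requires: (1) a base case proving 6^1 > 0, and (2) an inductive step showing IF 6^k > 0 THEN 6^(k+1) > 0. Steps 2-4 correctly establish the inductive step, but without the base case the conclusion in step 5 does not follow.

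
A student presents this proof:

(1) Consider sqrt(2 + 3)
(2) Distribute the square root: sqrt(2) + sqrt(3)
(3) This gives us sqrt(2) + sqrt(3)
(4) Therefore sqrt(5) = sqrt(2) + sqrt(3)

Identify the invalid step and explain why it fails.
Step 2: Distribute the square root: sqrt(2) + sqrt(3)

Step 2 incorrectly 'distributes' the square root over addition. The square root function does not distribute: sqrt(a + b) ≠ sqrt(a) + sqrt(b). In fact, sqrt(2 + 3) = sqrt(5) ≈ 2.2361, while sqrt(2) + sqrt(3) ≈ 3.1463.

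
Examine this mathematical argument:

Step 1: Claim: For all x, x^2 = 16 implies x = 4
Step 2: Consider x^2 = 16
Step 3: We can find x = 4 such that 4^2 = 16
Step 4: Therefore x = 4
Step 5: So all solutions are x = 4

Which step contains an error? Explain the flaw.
Step 4: Therefore x = 4

Step 4 incorrectly concludes that x = 4 is the only solution. The proof shows that x = 4 is A solution (existence), but does not show it is the ONLY solution (uniqueness). In fact, x = -4 is also a solution since (-4)^2 = 16. Finding one solution doesn't prove there are no others.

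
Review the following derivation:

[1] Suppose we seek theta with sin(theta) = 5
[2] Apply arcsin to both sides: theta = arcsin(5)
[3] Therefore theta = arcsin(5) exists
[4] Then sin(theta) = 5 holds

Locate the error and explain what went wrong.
Step 2: Apply arcsin to both sides: theta = arcsin(5)

Step 2 applies arcsin to 5. However, arcsin(x) is only defined for x in [-1, 1] because sin(theta) can only produce values in that range. Since |5| > 1, arcsin(5) is undefined. There is no angle whose sine equals 5.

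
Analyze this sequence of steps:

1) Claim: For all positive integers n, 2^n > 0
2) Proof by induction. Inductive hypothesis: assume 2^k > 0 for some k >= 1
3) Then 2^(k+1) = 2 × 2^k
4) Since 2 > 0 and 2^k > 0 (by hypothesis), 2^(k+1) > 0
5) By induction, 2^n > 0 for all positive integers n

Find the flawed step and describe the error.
Step 5: By induction, 2^n > 0 for all positive integers n

Step 5 concludes the proof by induction, but no base case was ever established. A valid induction proof requires: (1) a base case proving 2^1 > 0, and (2) an inductive step showing IF 2^k > 0 THEN 2^(k+1) > 0. Steps 2-4 correctly establish the inductive step, but without the base case the conclusion in step 5 does not follow.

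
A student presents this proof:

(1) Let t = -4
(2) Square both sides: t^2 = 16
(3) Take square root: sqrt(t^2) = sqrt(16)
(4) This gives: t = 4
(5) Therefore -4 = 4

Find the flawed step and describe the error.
Step 4: This gives: t = 4

Step 4 incorrectly states that sqrt(t^2) = t. The correct identity is sqrt(t^2) = |t|. Since t = -4 < 0, we have sqrt(t^2) = |-4| = 4, not t = -4.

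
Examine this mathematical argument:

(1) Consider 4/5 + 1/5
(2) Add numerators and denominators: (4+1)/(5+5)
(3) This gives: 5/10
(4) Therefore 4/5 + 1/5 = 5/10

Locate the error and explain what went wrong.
Step 2: Add numerators and denominators: (4+1)/(5+5)

Step 2 incorrectly adds fractions by separately adding numerators and denominators. This is wrong. The correct method requires a common denominator: 4/5 + 1/5 = (4×5 + 1×5)/(5×5) = 25/25 = 1. The method used gives 5/10, which is different.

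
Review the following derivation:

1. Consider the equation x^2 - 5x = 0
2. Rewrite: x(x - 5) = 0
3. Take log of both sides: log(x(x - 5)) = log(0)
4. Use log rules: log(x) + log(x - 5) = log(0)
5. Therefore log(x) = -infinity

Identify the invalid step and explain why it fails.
Step 3: Take log of both sides: log(x(x - 5)) = log(0)

Step 3 takes the logarithm of both sides, resulting in log(0) on the right side. The logarithm is only defined for positive numbers; log(0) is undefined (approaches negative infinity). This operation is invalid.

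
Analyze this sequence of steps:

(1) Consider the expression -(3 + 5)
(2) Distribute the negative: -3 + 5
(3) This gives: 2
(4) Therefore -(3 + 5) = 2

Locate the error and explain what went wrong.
Step 2: Distribute the negative: -3 + 5

Step 2 incorrectly distributes the negative sign. The correct distribution is -(3 + 5) = -3 - 5 = -8. The negative must be applied to both terms, not just the first. The error treats -(3 + 5) as -3 + 5, which equals 2 instead of -8.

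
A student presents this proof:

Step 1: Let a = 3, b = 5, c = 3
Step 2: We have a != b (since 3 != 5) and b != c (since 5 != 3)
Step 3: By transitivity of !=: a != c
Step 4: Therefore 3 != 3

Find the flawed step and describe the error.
Step 3: By transitivity of !=: a != c

Step 3 incorrectly applies transitivity to the '!=' relation. Transitivity states: if a R b and b R c, then a R c. However, '!=' is not transitive. Counterexample: 3 != 5 and 5 != 3, but 3 = 3 (both equal 3). Transitivity holds for relations like <, <=, =, but not for !=.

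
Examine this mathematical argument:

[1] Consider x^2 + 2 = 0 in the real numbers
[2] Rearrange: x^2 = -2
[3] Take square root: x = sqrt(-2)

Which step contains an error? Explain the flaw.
Step 3: Take square root: x = sqrt(-2)

Step 3 takes the square root of -2, which is negative. In the real number system, the square root of a negative number is undefined. The equation x^2 + 2 = 0 has no real solutions. Square roots of negative numbers only exist in the complex numbers.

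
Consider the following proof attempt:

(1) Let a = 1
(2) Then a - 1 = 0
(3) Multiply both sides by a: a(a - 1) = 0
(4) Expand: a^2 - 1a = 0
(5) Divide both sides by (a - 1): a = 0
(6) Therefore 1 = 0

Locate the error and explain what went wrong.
Step 5: Divide both sides by (a - 1): a = 0

Step 5 divides both sides by (a - 1). However, since a = 1, we have (a - 1) = 0. Division by zero is undefined, making this step invalid.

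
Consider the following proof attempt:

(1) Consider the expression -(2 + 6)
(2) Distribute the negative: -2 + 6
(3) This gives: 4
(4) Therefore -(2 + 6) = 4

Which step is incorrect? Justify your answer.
Step 2: Distribute the negative: -2 + 6

Step 2 incorrectly distributes the negative sign. The correct distribution is -(2 + 6) = -2 - 6 = -8. The negative must be applied to both terms, not just the first. The error treats -(2 + 6) as -2 + 6, which equals 4 instead of -8.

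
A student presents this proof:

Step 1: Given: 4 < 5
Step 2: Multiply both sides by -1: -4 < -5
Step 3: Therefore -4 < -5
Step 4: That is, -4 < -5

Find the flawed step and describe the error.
Step 2: Multiply both sides by -1: -4 < -5

Step 2 multiplies both sides by -1 but fails to reverse the inequality sign. When multiplying (or dividing) an inequality by a negative number, the direction must be reversed. Since 4 < 5, we should get -4 > -5, i.e., -4 > -5.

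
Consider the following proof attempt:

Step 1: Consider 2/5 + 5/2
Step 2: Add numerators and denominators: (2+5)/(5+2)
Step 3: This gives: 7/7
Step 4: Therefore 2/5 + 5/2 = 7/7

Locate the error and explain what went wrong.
Step 2: Add numerators and denominators: (2+5)/(5+2)

Step 2 incorrectly adds fractions by separately adding numerators and denominators. This is wrong. The correct method requires a common denominator: 2/5 + 5/2 = (2×2 + 5×5)/(5×2) = 29/10 = 29/10. The method used gives 7/7, which is different.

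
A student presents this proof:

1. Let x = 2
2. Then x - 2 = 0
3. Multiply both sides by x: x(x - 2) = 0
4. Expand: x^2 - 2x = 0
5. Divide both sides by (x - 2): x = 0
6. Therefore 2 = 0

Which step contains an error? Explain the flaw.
Step 5: Divide both sides by (x - 2): x = 0

Step 5 divides both sides by (x - 2). However, since x = 2, we have (x - 2) = 0. Division by zero is undefined, making this step invalid.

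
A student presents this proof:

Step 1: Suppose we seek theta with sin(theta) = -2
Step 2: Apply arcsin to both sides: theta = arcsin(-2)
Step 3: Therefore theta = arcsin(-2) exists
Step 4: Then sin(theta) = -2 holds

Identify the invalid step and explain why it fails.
Step 2: Apply arcsin to both sides: theta = arcsin(-2)

Step 2 applies arcsin to -2. However, arcsin(x) is only defined for x in [-1, 1] because sin(theta) can only produce values in that range. Since |-2| > 1, arcsin(-2) is undefined. There is no angle whose sine equals -2.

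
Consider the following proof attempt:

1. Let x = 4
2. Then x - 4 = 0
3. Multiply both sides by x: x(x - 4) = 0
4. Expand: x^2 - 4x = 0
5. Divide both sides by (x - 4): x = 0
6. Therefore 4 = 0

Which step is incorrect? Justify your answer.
Step 5: Divide both sides by (x - 4): x = 0

Step 5 divides both sides by (x - 4). However, since x = 4, we have (x - 4) = 0. Division by zero is undefined, making this step invalid.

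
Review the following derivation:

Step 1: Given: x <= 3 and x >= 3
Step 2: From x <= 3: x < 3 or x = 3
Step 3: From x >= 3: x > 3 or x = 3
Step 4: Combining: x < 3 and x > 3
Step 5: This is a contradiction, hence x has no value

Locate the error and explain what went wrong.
Step 4: Combining: x < 3 and x > 3

Step 4 incorrectly combines the conditions. From x <= 3 and x >= 3, the intersection is x = 3. The error treats the 'or' cases as 'and' requirements. The correct conclusion is that x = 3 is the unique solution, not that no solution exists.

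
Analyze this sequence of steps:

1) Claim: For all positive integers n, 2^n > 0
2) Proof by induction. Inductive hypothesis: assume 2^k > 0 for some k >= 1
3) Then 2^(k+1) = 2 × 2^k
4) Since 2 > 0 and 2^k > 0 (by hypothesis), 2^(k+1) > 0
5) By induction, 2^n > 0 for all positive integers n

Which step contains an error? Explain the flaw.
Step 5: By induction, 2^n > 0 for all positive integers n

Step 5 concludes the proof by induction, but no base case was ever established. A valid induction proof requires: (1) a base case proving 2^1 > 0, and (2) an inductive step showing IF 2^k > 0 THEN 2^(k+1) > 0. Steps 2-4 correctly establish the inductive step, but without the base case the conclusion in step 5 does not follow.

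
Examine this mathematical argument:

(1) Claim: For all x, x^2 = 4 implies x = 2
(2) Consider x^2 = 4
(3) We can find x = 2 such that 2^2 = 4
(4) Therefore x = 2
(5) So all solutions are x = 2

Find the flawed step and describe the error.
Step 4: Therefore x = 2

Step 4 incorrectly concludes that x = 2 is the only solution. The proof shows that x = 2 is A solution (existence), but does not show it is the ONLY solution (uniqueness). In fact, x = -2 is also a solution since (-2)^2 = 4. Finding one solution doesn't prove there are no others.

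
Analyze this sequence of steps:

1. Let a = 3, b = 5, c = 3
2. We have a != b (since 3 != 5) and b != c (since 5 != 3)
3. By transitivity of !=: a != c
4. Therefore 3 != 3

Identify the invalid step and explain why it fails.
Step 3: By transitivity of !=: a != c

Step 3 incorrectly applies transitivity to the '!=' relation. Transitivity states: if a R b and b R c, then a R c. However, '!=' is not transitive. Counterexample: 3 != 5 and 5 != 3, but 3 = 3 (both equal 3). Transitivity holds for relations like <, <=, =, but not for !=.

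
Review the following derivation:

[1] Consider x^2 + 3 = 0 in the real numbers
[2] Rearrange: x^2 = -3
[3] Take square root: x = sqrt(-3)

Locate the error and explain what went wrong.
Step 3: Take square root: x = sqrt(-3)

Step 3 takes the square root of -3, which is negative. In the real number system, the square root of a negative number is undefined. The equation x^2 + 3 = 0 has no real solutions. Square roots of negative numbers only exist in the complex numbers.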